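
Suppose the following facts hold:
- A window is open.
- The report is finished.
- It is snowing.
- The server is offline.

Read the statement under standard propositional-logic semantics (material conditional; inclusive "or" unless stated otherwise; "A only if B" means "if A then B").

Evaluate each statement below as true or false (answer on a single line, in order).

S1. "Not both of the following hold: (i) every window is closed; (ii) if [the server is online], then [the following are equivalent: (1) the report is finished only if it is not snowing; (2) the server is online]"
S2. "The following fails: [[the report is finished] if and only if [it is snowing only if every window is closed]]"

Let Q = "a window is open" (T), V = "the server is online" (F), P = "the report is finished" (T), M = "it is snowing" (T).

S1: This is ~Q nand (V -> ((P -> ~M) <-> V)).

~Q = ~T = F
~M = ~T = F
P -> ~M = T -> F = F
(P -> ~M) <-> V = F <-> F = T
V -> ((P -> ~M) <-> V) = F -> T = T
~Q nand (V -> ((P -> ~M) <-> V)) = F nand T = T
Thus S1 is true.

S2: This is ~(P <-> (M -> ~Q)).

~Q = ~T = F
M -> ~Q = T -> F = F
P <-> (M -> ~Q) = T <-> F = F
~(P <-> (M -> ~Q)) = ~F = T
Thus S2 is true.

S1 true, S2 true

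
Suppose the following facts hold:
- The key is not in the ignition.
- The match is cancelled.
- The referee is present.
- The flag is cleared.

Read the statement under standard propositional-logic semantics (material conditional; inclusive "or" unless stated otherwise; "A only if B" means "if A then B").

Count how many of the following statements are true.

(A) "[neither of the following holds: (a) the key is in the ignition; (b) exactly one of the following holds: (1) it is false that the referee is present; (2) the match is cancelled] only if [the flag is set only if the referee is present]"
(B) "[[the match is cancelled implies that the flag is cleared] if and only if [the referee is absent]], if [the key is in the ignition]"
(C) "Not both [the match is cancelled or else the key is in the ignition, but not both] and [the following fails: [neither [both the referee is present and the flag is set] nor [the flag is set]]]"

3

Let R = "the key is in the ignition" (False), V = "the referee is present" (True), Q = "the match is cancelled" (True), P = "the flag is set" (False).

(A): In symbols: (R nor (not V xor Q)) -> (P -> V)

not V = not True = False
not V xor Q = False xor True = True
R nor (not V xor Q) = False nor True = False
P -> V = False -> True = True
(R nor (not V xor Q)) -> (P -> V) = False -> True = True
So (A) is true.

(B): Parsed as R -> ((Q -> not P) iff not V)

not P = not False = True
Q -> not P = True -> True = True
not V = not True = False
(Q -> not P) iff not V = True iff False = False
R -> ((Q -> not P) iff not V) = False -> False = True
Hence (B) is true.

(C): Formalization: (Q xor R) nand not ((V and P) nor P)

Q xor R = True xor False = True
V and P = True and False = False
(V and P) nor P = False nor False = True
not ((V and P) nor P) = not True = False
(Q xor R) nand not ((V and P) nor P) = True nand False = True
Thus (C) is true.

3 of the 3 statements are true.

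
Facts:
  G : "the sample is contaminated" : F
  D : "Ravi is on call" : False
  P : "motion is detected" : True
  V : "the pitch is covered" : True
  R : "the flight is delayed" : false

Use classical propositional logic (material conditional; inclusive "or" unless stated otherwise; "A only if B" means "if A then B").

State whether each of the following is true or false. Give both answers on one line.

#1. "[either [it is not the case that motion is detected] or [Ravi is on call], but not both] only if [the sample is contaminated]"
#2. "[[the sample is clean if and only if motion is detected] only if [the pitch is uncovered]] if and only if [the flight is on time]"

#1: Parsed as (not P xor D) -> G

not P = not True = False
not P xor D = False xor False = False
(not P xor D) -> G = False -> False = True
Thus #1 is true.

#2: This is ((not G iff P) -> not V) iff not R.

not G = not False = True
not G iff P = True iff True = True
not V = not True = False
(not G iff P) -> not V = True -> False = False
not R = not False = True
((not G iff P) -> not V) iff not R = False iff True = False
So #2 is false.

#1 true; #2 false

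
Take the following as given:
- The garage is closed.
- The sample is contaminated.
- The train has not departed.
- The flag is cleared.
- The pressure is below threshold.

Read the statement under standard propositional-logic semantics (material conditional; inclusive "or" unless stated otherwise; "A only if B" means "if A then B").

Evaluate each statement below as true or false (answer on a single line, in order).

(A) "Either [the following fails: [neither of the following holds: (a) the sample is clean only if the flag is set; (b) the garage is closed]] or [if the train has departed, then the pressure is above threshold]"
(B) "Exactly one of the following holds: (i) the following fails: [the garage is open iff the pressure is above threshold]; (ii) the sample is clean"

Let V = "the sample is contaminated" (True), U = "the flag is set" (False), M = "the garage is closed" (True), W = "the train has departed" (False), N = "the pressure is above threshold" (False).

(A): This is not ((not V -> U) nor M) or (W -> N).

not V = not True = False
not V -> U = False -> False = True
(not V -> U) nor M = True nor True = False
not ((not V -> U) nor M) = not False = True
W -> N = False -> False = True
not ((not V -> U) nor M) or (W -> N) = True or True = True
So (A) is true.

(B): Formalization: not (not M iff N) xor not V

not M = not True = False
not M iff N = False iff False = True
not (not M iff N) = not True = False
not V = not True = False
not (not M iff N) xor not V = False xor False = False
Hence (B) is false.

(A) True; (B) False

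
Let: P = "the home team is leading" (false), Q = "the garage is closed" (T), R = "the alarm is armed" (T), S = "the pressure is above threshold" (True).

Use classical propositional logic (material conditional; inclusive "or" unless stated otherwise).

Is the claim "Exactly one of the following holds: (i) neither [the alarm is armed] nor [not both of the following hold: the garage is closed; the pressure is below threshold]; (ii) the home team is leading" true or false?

This is (R ↓ (Q ↑ ¬S)) ⊕ P.

¬S = ¬T = F
Q ↑ ¬S = T ↑ F = T
R ↓ (Q ↑ ¬S) = T ↓ T = F
(R ↓ (Q ↑ ¬S)) ⊕ P = F ⊕ F = F

The statement is false.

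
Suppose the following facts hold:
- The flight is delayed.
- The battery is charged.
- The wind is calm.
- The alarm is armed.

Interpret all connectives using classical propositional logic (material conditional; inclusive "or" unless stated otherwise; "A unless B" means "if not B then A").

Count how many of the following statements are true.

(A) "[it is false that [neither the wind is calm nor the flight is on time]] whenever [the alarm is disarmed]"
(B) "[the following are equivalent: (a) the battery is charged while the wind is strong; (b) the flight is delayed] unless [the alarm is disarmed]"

1

Let S = "the alarm is armed" (T), R = "the wind is strong" (F), P = "the flight is delayed" (T), Q = "the battery is charged" (T).

(A): Parsed as ¬S → ¬(¬R ↓ ¬P)

¬S = ¬T = F
¬R = ¬F = T
¬P = ¬T = F
¬R ↓ ¬P = T ↓ F = F
¬(¬R ↓ ¬P) = ¬F = T
¬S → ¬(¬R ↓ ¬P) = F → T = T
Hence (A) is true.

(B): Formalization: ((Q ∧ R) ↔ P) ∨ ¬S

Q ∧ R = T ∧ F = F
(Q ∧ R) ↔ P = F ↔ T = F
¬S = ¬T = F
((Q ∧ R) ↔ P) ∨ ¬S = F ∨ F = F
Hence (B) is false.

Count: 1.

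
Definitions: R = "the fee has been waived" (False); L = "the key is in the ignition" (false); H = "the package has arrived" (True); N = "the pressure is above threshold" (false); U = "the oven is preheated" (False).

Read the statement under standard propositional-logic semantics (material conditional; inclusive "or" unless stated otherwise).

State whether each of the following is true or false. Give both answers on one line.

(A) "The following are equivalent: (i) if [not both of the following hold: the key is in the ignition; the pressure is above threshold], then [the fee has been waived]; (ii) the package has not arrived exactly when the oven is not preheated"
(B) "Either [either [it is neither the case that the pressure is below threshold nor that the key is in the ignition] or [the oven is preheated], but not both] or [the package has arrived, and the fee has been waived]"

(A) T; (B) F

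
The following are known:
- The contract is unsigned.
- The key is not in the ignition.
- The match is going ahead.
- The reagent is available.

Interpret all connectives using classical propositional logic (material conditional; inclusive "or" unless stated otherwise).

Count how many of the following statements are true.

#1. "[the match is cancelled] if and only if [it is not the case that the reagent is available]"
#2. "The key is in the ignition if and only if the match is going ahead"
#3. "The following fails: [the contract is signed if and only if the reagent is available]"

Let R = "the match is cancelled" (False), S = "the reagent is available" (True), Q = "the key is in the ignition" (False), P = "the contract is signed" (False).

#1: Parsed as R iff not S

not S = not True = False
R iff not S = False iff False = True
Hence #1 is true.

#2: Formalization: Q iff not R

not R = not False = True
Q iff not R = False iff True = False
Thus #2 is false.

#3: Parsed as not (P iff S)

P iff S = False iff True = False
not (P iff S) = not False = True
Hence #3 is true.

Count: 2.

2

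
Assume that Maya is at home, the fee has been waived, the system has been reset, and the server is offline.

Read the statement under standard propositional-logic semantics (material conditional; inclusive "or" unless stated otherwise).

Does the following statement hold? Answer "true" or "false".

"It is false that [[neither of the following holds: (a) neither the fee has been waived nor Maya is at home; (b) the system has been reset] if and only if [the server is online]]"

Let M = "the fee has been waived" (T), R = "Maya is at home" (T), S = "the system has been reset" (T), W = "the server is online" (F).
In symbols: ¬(((M ↓ R) ↓ S) ↔ W)

M ↓ R = T ↓ T = F
(M ↓ R) ↓ S = F ↓ T = F
((M ↓ R) ↓ S) ↔ W = F ↔ F = T
¬(((M ↓ R) ↓ S) ↔ W) = ¬T = F

False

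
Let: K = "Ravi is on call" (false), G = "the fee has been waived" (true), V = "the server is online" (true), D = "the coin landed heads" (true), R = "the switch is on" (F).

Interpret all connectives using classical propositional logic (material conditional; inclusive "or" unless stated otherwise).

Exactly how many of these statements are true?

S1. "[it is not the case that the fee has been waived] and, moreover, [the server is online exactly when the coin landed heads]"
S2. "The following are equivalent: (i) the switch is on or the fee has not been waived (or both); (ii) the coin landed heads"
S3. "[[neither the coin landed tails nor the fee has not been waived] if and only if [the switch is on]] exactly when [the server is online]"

S1: This is not G and (V iff D).

not G = not True = False
V iff D = True iff True = True
not G and (V iff D) = False and True = False
Hence S1 is false.

S2: In symbols: (R or not G) iff D

not G = not True = False
R or not G = False or False = False
(R or not G) iff D = False iff True = False
So S2 is false.

S3: Formalization: ((not D nor not G) iff R) iff V

not D = not True = False
not G = not True = False
not D nor not G = False nor False = True
(not D nor not G) iff R = True iff False = False
((not D nor not G) iff R) iff V = False iff True = False
So S3 is false.

Count: 0.

0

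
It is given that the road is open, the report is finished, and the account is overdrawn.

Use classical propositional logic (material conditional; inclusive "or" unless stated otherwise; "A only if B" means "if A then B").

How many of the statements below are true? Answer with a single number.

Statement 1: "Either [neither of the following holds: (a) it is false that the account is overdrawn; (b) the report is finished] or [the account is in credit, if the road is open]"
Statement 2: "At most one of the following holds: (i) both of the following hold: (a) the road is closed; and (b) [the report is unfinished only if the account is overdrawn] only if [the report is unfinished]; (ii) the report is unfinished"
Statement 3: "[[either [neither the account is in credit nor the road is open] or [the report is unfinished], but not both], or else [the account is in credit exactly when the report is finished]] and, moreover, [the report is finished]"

Let P = "the account is overdrawn" (True), H = "the report is finished" (True), V = "the road is closed" (False).

Statement 1: Parsed as (not P nor H) or (not V -> not P)

not P = not True = False
not P nor H = False nor True = False
not V = not False = True
not P = not True = False
not V -> not P = True -> False = False
(not P nor H) or (not V -> not P) = False or False = False
Hence Statement 1 is false.

Statement 2: This is (V and ((not H -> P) -> not H)) nand not H.

not H = not True = False
not H -> P = False -> True = True
not H = not True = False
(not H -> P) -> not H = True -> False = False
V and ((not H -> P) -> not H) = False and False = False
not H = not True = False
(V and ((not H -> P) -> not H)) nand not H = False nand False = True
Hence Statement 2 is true.

Statement 3: In symbols: (((not P nor not V) xor not H) or (not P iff H)) and H

not P = not True = False
not V = not False = True
not P nor not V = False nor True = False
not H = not True = False
(not P nor not V) xor not H = False xor False = False
not P = not True = False
not P iff H = False iff True = False
((not P nor not V) xor not H) or (not P iff H) = False or False = False
(((not P nor not V) xor not H) or (not P iff H)) and H = False and True = False
Hence Statement 3 is false.

True statements: 1 (Statement 2).

1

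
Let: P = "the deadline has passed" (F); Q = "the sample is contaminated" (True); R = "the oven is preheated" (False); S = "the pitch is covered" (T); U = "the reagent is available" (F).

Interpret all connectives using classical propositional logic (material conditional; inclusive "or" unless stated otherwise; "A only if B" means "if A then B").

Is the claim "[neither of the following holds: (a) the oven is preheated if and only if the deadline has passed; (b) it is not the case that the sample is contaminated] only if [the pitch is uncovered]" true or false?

True.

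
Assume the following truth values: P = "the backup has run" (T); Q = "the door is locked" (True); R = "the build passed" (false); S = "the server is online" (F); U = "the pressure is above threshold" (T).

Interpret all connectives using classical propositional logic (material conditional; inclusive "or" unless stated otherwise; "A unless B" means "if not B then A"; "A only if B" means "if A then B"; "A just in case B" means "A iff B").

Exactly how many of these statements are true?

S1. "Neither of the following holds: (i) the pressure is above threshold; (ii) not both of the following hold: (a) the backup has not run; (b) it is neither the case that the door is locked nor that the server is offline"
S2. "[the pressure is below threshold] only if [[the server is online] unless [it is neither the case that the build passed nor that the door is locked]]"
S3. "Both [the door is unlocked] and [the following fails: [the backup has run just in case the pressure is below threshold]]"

S1: Parsed as U nor (not P nand (Q nor not S))

not P = not True = False
not S = not False = True
Q nor not S = True nor True = False
not P nand (Q nor not S) = False nand False = True
U nor (not P nand (Q nor not S)) = True nor True = False
So S1 is false.

S2: Formalization: not U -> (S or (R nor Q))

not U = not True = False
R nor Q = False nor True = False
S or (R nor Q) = False or False = False
not U -> (S or (R nor Q)) = False -> False = True
Hence S2 is true.

S3: In symbols: not Q and not (P iff not U)

not Q = not True = False
not U = not True = False
P iff not U = True iff False = False
not (P iff not U) = not False = True
not Q and not (P iff not U) = False and True = False
So S3 is false.

Count: 1.

1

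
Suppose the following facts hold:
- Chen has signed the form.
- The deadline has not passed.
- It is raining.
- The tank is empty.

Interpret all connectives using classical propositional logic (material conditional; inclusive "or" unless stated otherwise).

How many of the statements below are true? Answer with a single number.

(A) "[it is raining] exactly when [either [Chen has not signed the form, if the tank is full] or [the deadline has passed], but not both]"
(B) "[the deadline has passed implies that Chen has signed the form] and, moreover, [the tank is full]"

Let M = "it is raining" (T), L = "the tank is full" (F), D = "Chen has signed the form" (T), U = "the deadline has passed" (F).

(A): In symbols: M ↔ ((L → ¬D) ⊕ U)

¬D = ¬T = F
L → ¬D = F → F = T
(L → ¬D) ⊕ U = T ⊕ F = T
M ↔ ((L → ¬D) ⊕ U) = T ↔ T = T
Thus (A) is true.

(B): Formalization: (U → D) ∧ L

U → D = F → T = T
(U → D) ∧ L = T ∧ F = F
Thus (B) is false.

Count: 1.

1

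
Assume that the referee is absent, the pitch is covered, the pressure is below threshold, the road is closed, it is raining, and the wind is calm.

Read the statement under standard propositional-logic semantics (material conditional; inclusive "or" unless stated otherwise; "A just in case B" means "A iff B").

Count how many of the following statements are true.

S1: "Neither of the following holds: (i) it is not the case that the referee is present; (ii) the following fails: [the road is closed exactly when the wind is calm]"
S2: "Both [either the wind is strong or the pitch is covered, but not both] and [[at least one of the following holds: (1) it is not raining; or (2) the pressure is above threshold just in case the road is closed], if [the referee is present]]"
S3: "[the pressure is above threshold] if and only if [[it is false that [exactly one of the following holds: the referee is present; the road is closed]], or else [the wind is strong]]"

Let P = "the referee is present" (F), U = "the road is closed" (T), R = "the wind is strong" (F), S = "the pitch is covered" (T), L = "it is raining" (T), V = "the pressure is above threshold" (F).

S1: Parsed as ¬P ↓ ¬(U ↔ ¬R)

¬P = ¬F = T
¬R = ¬F = T
U ↔ ¬R = T ↔ T = T
¬(U ↔ ¬R) = ¬T = F
¬P ↓ ¬(U ↔ ¬R) = T ↓ F = F
Thus S1 is false.

S2: Parsed as (R ⊕ S) ∧ (P → (¬L ∨ (V ↔ U)))

R ⊕ S = F ⊕ T = T
¬L = ¬T = F
V ↔ U = F ↔ T = F
¬L ∨ (V ↔ U) = F ∨ F = F
P → (¬L ∨ (V ↔ U)) = F → F = T
(R ⊕ S) ∧ (P → (¬L ∨ (V ↔ U))) = T ∧ T = T
So S2 is true.

S3: Parsed as V ↔ (¬(P ⊕ U) ∨ R)

P ⊕ U = F ⊕ T = T
¬(P ⊕ U) = ¬T = F
¬(P ⊕ U) ∨ R = F ∨ F = F
V ↔ (¬(P ⊕ U) ∨ R) = F ↔ F = T
Thus S3 is true.

2 of the 3 statements are true (S2, S3).

2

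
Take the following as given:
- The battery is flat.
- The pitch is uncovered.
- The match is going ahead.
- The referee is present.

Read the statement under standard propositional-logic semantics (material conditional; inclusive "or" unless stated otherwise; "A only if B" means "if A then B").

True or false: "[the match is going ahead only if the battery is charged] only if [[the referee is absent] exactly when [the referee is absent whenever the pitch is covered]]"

The statement is true.

Let R = "the match is cancelled" (F), P = "the battery is charged" (F), S = "the referee is present" (T), Q = "the pitch is covered" (F).
This is (~R -> P) -> (~S <-> (Q -> ~S)).

~R = ~F = T
~R -> P = T -> F = F
~S = ~T = F
~S = ~T = F
Q -> ~S = F -> F = T
~S <-> (Q -> ~S) = F <-> T = F
(~R -> P) -> (~S <-> (Q -> ~S)) = F -> F = T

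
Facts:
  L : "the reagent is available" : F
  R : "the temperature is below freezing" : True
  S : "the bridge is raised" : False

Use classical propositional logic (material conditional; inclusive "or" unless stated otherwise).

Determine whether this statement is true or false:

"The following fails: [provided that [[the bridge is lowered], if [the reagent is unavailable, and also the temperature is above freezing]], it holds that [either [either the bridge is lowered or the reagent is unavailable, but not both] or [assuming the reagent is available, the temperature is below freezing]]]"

False.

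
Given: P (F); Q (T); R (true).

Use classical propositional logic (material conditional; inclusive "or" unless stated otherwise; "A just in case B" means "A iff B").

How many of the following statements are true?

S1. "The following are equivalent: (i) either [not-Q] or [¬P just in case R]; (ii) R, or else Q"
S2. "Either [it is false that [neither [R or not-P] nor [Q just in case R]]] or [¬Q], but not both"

S1: This is (¬Q ∨ (¬P ↔ R)) ↔ (R ∨ Q).

¬Q = ¬T = F
¬P = ¬F = T
¬P ↔ R = T ↔ T = T
¬Q ∨ (¬P ↔ R) = F ∨ T = T
R ∨ Q = T ∨ T = T
(¬Q ∨ (¬P ↔ R)) ↔ (R ∨ Q) = T ↔ T = T
Thus S1 is true.

S2: In symbols: ¬((R ∨ ¬P) ↓ (Q ↔ R)) ⊕ ¬Q

¬P = ¬F = T
R ∨ ¬P = T ∨ T = T
Q ↔ R = T ↔ T = T
(R ∨ ¬P) ↓ (Q ↔ R) = T ↓ T = F
¬((R ∨ ¬P) ↓ (Q ↔ R)) = ¬F = T
¬Q = ¬T = F
¬((R ∨ ¬P) ↓ (Q ↔ R)) ⊕ ¬Q = T ⊕ F = T
Thus S2 is true.

True statements: 2 (S1, S2).

2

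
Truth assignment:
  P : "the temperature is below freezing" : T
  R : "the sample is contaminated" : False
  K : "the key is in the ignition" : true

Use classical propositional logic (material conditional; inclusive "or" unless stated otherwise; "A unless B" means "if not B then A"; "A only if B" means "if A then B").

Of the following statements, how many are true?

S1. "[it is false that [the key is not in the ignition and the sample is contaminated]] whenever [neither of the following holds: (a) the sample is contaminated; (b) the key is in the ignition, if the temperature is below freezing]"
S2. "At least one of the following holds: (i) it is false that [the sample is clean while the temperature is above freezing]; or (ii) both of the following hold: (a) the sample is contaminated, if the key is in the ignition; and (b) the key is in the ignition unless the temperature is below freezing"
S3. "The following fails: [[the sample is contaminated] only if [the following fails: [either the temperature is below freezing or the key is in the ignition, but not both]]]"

2

S1: This is (R nor (P -> K)) -> ~(~K & R).

P -> K = T -> T = T
R nor (P -> K) = F nor T = F
~K = ~T = F
~K & R = F & F = F
~(~K & R) = ~F = T
(R nor (P -> K)) -> ~(~K & R) = F -> T = T
So S1 is true.

S2: Formalization: ~(~R & ~P) | ((K -> R) & (K | P))

~R = ~F = T
~P = ~T = F
~R & ~P = T & F = F
~(~R & ~P) = ~F = T
K -> R = T -> F = F
K | P = T | T = T
(K -> R) & (K | P) = F & T = F
~(~R & ~P) | ((K -> R) & (K | P)) = T | F = T
Thus S2 is true.

S3: This is ~(R -> ~(P xor K)).

P xor K = T xor T = F
~(P xor K) = ~F = T
R -> ~(P xor K) = F -> T = T
~(R -> ~(P xor K)) = ~T = F
Hence S3 is false.

2 of the 3 statements are true (S1, S2).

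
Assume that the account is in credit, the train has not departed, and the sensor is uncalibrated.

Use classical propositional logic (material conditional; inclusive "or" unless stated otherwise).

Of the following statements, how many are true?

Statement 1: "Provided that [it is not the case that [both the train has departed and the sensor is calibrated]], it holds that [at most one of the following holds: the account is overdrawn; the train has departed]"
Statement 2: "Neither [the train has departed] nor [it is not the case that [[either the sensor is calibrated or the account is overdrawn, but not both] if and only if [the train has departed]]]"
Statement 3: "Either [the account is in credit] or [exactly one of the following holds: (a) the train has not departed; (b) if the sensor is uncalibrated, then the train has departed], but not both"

2

Let H = "the train has departed" (False), M = "the sensor is calibrated" (False), G = "the account is overdrawn" (False).

Statement 1: In symbols: not (H and M) -> (G nand H)

H and M = False and False = False
not (H and M) = not False = True
G nand H = False nand False = True
not (H and M) -> (G nand H) = True -> True = True
Hence Statement 1 is true.

Statement 2: Formalization: H nor not ((M xor G) iff H)

M xor G = False xor False = False
(M xor G) iff H = False iff False = True
not ((M xor G) iff H) = not True = False
H nor not ((M xor G) iff H) = False nor False = True
Thus Statement 2 is true.

Statement 3: This is not G xor (not H xor (not M -> H)).

not G = not False = True
not H = not False = True
not M = not False = True
not M -> H = True -> False = False
not H xor (not M -> H) = True xor False = True
not G xor (not H xor (not M -> H)) = True xor True = False
So Statement 3 is false.

Count: 2.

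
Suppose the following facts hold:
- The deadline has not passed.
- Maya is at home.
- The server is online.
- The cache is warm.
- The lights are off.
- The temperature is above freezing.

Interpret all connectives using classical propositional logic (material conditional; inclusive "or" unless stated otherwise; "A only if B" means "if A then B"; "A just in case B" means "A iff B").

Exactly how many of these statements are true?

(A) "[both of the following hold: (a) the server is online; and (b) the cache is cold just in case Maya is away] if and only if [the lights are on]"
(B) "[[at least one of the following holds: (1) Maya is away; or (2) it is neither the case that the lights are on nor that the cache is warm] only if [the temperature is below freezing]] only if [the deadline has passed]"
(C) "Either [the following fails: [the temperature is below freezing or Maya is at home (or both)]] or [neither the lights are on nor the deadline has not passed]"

0

Let R = "the server is online" (T), S = "the cache is warm" (T), Q = "Maya is at home" (T), U = "the lights are on" (F), V = "the temperature is below freezing" (F), P = "the deadline has passed" (F).

(A): Formalization: (R ∧ (¬S ↔ ¬Q)) ↔ U

¬S = ¬T = F
¬Q = ¬T = F
¬S ↔ ¬Q = F ↔ F = T
R ∧ (¬S ↔ ¬Q) = T ∧ T = T
(R ∧ (¬S ↔ ¬Q)) ↔ U = T ↔ F = F
Hence (A) is false.

(B): Parsed as ((¬Q ∨ (U ↓ S)) → V) → P

¬Q = ¬T = F
U ↓ S = F ↓ T = F
¬Q ∨ (U ↓ S) = F ∨ F = F
(¬Q ∨ (U ↓ S)) → V = F → F = T
((¬Q ∨ (U ↓ S)) → V) → P = T → F = F
So (B) is false.

(C): Formalization: ¬(V ∨ Q) ∨ (U ↓ ¬P)

V ∨ Q = F ∨ T = T
¬(V ∨ Q) = ¬T = F
¬P = ¬F = T
U ↓ ¬P = F ↓ T = F
¬(V ∨ Q) ∨ (U ↓ ¬P) = F ∨ F = F
Hence (C) is false.

Count: 0.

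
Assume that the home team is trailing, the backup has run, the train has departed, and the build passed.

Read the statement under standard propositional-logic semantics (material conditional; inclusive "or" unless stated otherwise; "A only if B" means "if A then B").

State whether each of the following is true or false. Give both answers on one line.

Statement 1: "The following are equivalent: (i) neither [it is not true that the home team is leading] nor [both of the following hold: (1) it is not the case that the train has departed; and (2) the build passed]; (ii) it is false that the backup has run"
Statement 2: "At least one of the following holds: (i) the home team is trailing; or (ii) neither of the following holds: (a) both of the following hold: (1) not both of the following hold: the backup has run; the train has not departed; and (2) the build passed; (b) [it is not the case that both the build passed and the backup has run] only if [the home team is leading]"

Statement 1 true, Statement 2 true

Let P = "the home team is leading" (F), R = "the train has departed" (T), S = "the build passed" (T), Q = "the backup has run" (T).

Statement 1: This is (¬P ↓ (¬R ∧ S)) ↔ ¬Q.

¬P = ¬F = T
¬R = ¬T = F
¬R ∧ S = F ∧ T = F
¬P ↓ (¬R ∧ S) = T ↓ F = F
¬Q = ¬T = F
(¬P ↓ (¬R ∧ S)) ↔ ¬Q = F ↔ F = T
So Statement 1 is true.

Statement 2: This is ¬P ∨ (((Q ↑ ¬R) ∧ S) ↓ ((S ↑ Q) → P)).

¬P = ¬F = T
¬R = ¬T = F
Q ↑ ¬R = T ↑ F = T
(Q ↑ ¬R) ∧ S = T ∧ T = T
S ↑ Q = T ↑ T = F
(S ↑ Q) → P = F → F = T
((Q ↑ ¬R) ∧ S) ↓ ((S ↑ Q) → P) = T ↓ T = F
¬P ∨ (((Q ↑ ¬R) ∧ S) ↓ ((S ↑ Q) → P)) = T ∨ F = T
Thus Statement 2 is true.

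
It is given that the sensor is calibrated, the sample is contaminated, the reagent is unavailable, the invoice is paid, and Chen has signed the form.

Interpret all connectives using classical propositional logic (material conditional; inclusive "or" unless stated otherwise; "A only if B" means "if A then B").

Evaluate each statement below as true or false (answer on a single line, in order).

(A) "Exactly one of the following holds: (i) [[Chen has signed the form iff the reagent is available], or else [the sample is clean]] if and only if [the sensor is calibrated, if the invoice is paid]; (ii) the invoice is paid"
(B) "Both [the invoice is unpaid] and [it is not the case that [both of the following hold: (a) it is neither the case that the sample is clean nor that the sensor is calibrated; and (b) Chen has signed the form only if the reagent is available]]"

(A) T / (B) F

Let U = "Chen has signed the form" (True), R = "the reagent is available" (False), Q = "the sample is contaminated" (True), S = "the invoice is paid" (True), P = "the sensor is calibrated" (True).

(A): Formalization: (((U iff R) or not Q) iff (S -> P)) xor S

U iff R = True iff False = False
not Q = not True = False
(U iff R) or not Q = False or False = False
S -> P = True -> True = True
((U iff R) or not Q) iff (S -> P) = False iff True = False
(((U iff R) or not Q) iff (S -> P)) xor S = False xor True = True
Hence (A) is true.

(B): This is not S and not ((not Q nor P) and (U -> R)).

not S = not True = False
not Q = not True = False
not Q nor P = False nor True = False
U -> R = True -> False = False
(not Q nor P) and (U -> R) = False and False = False
not ((not Q nor P) and (U -> R)) = not False = True
not S and not ((not Q nor P) and (U -> R)) = False and True = False
So (B) is false.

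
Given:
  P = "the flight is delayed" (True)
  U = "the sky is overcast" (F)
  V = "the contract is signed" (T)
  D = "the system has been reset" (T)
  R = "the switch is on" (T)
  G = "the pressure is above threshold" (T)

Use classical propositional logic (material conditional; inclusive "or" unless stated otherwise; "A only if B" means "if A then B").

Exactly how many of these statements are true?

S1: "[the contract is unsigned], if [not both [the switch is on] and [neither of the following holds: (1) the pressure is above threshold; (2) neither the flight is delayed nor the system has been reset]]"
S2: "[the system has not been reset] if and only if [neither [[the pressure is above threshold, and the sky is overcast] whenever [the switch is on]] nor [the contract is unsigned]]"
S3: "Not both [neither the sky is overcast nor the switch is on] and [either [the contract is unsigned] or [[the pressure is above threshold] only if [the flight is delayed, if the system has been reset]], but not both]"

1

S1: This is (R nand (G nor (P nor D))) -> not V.

P nor D = True nor True = False
G nor (P nor D) = True nor False = False
R nand (G nor (P nor D)) = True nand False = True
not V = not True = False
(R nand (G nor (P nor D))) -> not V = True -> False = False
Hence S1 is false.

S2: Formalization: not D iff ((R -> (G and U)) nor not V)

not D = not True = False
G and U = True and False = False
R -> (G and U) = True -> False = False
not V = not True = False
(R -> (G and U)) nor not V = False nor False = True
not D iff ((R -> (G and U)) nor not V) = False iff True = False
Thus S2 is false.

S3: This is (U nor R) nand (not V xor (G -> (D -> P))).

U nor R = False nor True = False
not V = not True = False
D -> P = True -> True = True
G -> (D -> P) = True -> True = True
not V xor (G -> (D -> P)) = False xor True = True
(U nor R) nand (not V xor (G -> (D -> P))) = False nand True = True
Hence S3 is true.

Count: 1.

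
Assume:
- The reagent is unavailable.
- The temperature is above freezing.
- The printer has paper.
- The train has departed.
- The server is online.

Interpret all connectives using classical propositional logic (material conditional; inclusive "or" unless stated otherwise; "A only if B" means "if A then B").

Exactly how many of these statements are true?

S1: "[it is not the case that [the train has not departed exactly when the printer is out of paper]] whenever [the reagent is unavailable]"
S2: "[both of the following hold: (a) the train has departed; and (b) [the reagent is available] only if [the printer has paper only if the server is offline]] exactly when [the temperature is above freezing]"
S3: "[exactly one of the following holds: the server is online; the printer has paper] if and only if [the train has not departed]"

Let P = "the reagent is available" (F), S = "the train has departed" (T), R = "the printer has paper" (T), U = "the server is online" (T), Q = "the temperature is below freezing" (F).

S1: Formalization: ¬P → ¬(¬S ↔ ¬R)

¬P = ¬F = T
¬S = ¬T = F
¬R = ¬T = F
¬S ↔ ¬R = F ↔ F = T
¬(¬S ↔ ¬R) = ¬T = F
¬P → ¬(¬S ↔ ¬R) = T → F = F
So S1 is false.

S2: Parsed as (S ∧ (P → (R → ¬U))) ↔ ¬Q

¬U = ¬T = F
R → ¬U = T → F = F
P → (R → ¬U) = F → F = T
S ∧ (P → (R → ¬U)) = T ∧ T = T
¬Q = ¬F = T
(S ∧ (P → (R → ¬U))) ↔ ¬Q = T ↔ T = T
So S2 is true.

S3: Formalization: (U ⊕ R) ↔ ¬S

U ⊕ R = T ⊕ T = F
¬S = ¬T = F
(U ⊕ R) ↔ ¬S = F ↔ F = T
Thus S3 is true.

2 of the 3 statements are true (S2, S3).

2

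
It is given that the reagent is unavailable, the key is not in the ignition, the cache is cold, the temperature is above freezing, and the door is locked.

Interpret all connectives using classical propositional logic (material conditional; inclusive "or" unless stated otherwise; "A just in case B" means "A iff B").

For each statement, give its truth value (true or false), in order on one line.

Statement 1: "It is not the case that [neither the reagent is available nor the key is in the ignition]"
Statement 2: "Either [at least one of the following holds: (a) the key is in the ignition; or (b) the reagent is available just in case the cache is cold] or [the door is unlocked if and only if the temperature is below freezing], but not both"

Let M = "the reagent is available" (F), Q = "the key is in the ignition" (F), L = "the cache is warm" (F), N = "the door is locked" (T), W = "the temperature is below freezing" (F).

Statement 1: Formalization: ~(M nor Q)

M nor Q = F nor F = T
~(M nor Q) = ~T = F
Hence Statement 1 is false.

Statement 2: Parsed as (Q | (M <-> ~L)) xor (~N <-> W)

~L = ~F = T
M <-> ~L = F <-> T = F
Q | (M <-> ~L) = F | F = F
~N = ~T = F
~N <-> W = F <-> F = T
(Q | (M <-> ~L)) xor (~N <-> W) = F xor T = T
Thus Statement 2 is true.

Statement 1 F / Statement 2 T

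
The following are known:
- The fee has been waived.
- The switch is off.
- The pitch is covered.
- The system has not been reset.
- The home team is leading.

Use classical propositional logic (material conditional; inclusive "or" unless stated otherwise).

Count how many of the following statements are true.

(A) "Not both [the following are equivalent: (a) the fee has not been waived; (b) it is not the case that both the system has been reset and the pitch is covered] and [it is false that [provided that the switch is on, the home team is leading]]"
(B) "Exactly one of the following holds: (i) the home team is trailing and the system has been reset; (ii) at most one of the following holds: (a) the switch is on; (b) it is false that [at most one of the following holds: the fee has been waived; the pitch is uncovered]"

2

Let P = "the fee has been waived" (T), S = "the system has been reset" (F), V = "the pitch is covered" (T), R = "the switch is on" (F), Q = "the home team is leading" (T).

(A): In symbols: (~P <-> (S nand V)) nand ~(R -> Q)

~P = ~T = F
S nand V = F nand T = T
~P <-> (S nand V) = F <-> T = F
R -> Q = F -> T = T
~(R -> Q) = ~T = F
(~P <-> (S nand V)) nand ~(R -> Q) = F nand F = T
Hence (A) is true.

(B): Formalization: (~Q & S) xor (R nand ~(P nand ~V))

~Q = ~T = F
~Q & S = F & F = F
~V = ~T = F
P nand ~V = T nand F = T
~(P nand ~V) = ~T = F
R nand ~(P nand ~V) = F nand F = T
(~Q & S) xor (R nand ~(P nand ~V)) = F xor T = T
Thus (B) is true.

Count: 2.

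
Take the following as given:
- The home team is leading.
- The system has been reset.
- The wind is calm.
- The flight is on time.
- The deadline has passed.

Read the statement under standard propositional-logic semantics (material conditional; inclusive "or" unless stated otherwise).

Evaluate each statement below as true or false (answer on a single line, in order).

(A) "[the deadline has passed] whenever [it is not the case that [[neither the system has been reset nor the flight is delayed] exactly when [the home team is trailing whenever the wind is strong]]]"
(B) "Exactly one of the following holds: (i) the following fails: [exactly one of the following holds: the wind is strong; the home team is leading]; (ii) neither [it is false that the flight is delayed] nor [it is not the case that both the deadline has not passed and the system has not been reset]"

(A) true, (B) false

Let P = "the system has been reset" (True), N = "the flight is delayed" (False), W = "the wind is strong" (False), V = "the home team is leading" (True), Q = "the deadline has passed" (True).

(A): Parsed as not ((P nor N) iff (W -> not V)) -> Q

P nor N = True nor False = False
not V = not True = False
W -> not V = False -> False = True
(P nor N) iff (W -> not V) = False iff True = False
not ((P nor N) iff (W -> not V)) = not False = True
not ((P nor N) iff (W -> not V)) -> Q = True -> True = True
Hence (A) is true.

(B): Formalization: not (W xor V) xor (not N nor (not Q nand not P))

W xor V = False xor True = True
not (W xor V) = not True = False
not N = not False = True
not Q = not True = False
not P = not True = False
not Q nand not P = False nand False = True
not N nor (not Q nand not P) = True nor True = False
not (W xor V) xor (not N nor (not Q nand not P)) = False xor False = False
Thus (B) is false.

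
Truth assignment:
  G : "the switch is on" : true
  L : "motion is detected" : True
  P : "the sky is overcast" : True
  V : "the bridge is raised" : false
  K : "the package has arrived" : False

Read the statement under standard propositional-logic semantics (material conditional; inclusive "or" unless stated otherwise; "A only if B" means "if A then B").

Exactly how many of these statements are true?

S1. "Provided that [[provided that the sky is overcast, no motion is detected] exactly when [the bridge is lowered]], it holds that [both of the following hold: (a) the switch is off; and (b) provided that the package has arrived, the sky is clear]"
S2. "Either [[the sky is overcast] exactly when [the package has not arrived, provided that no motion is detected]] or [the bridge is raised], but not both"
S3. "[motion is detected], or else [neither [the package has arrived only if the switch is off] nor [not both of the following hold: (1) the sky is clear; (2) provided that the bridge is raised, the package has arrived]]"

S1: In symbols: ((P → ¬L) ↔ ¬V) → (¬G ∧ (K → ¬P))

¬L = ¬T = F
P → ¬L = T → F = F
¬V = ¬F = T
(P → ¬L) ↔ ¬V = F ↔ T = F
¬G = ¬T = F
¬P = ¬T = F
K → ¬P = F → F = T
¬G ∧ (K → ¬P) = F ∧ T = F
((P → ¬L) ↔ ¬V) → (¬G ∧ (K → ¬P)) = F → F = T
So S1 is true.

S2: Formalization: (P ↔ (¬L → ¬K)) ⊕ V

¬L = ¬T = F
¬K = ¬F = T
¬L → ¬K = F → T = T
P ↔ (¬L → ¬K) = T ↔ T = T
(P ↔ (¬L → ¬K)) ⊕ V = T ⊕ F = T
Thus S2 is true.

S3: Formalization: L ∨ ((K → ¬G) ↓ (¬P ↑ (V → K)))

¬G = ¬T = F
K → ¬G = F → F = T
¬P = ¬T = F
V → K = F → F = T
¬P ↑ (V → K) = F ↑ T = T
(K → ¬G) ↓ (¬P ↑ (V → K)) = T ↓ T = F
L ∨ ((K → ¬G) ↓ (¬P ↑ (V → K))) = T ∨ F = T
Hence S3 is true.

3 of the 3 statements are true (S1, S2, S3).

3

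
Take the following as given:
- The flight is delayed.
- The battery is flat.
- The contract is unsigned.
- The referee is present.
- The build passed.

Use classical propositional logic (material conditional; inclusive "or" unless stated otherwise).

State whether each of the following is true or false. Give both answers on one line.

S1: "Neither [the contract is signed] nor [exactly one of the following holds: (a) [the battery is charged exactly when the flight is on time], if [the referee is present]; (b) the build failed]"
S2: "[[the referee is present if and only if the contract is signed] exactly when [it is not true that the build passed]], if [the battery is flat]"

S1 False, S2 True

Let R = "the contract is signed" (F), S = "the referee is present" (T), Q = "the battery is charged" (F), P = "the flight is delayed" (T), U = "the build passed" (T).

S1: Parsed as R nor ((S -> (Q <-> ~P)) xor ~U)

~P = ~T = F
Q <-> ~P = F <-> F = T
S -> (Q <-> ~P) = T -> T = T
~U = ~T = F
(S -> (Q <-> ~P)) xor ~U = T xor F = T
R nor ((S -> (Q <-> ~P)) xor ~U) = F nor T = F
So S1 is false.

S2: In symbols: ~Q -> ((S <-> R) <-> ~U)

~Q = ~F = T
S <-> R = T <-> F = F
~U = ~T = F
(S <-> R) <-> ~U = F <-> F = T
~Q -> ((S <-> R) <-> ~U) = T -> T = T
So S2 is true.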